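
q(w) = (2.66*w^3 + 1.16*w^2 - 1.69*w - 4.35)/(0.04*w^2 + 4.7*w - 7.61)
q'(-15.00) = -19.08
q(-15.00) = 125.82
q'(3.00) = 3.59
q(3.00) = 10.63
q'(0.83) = -0.35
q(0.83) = 0.93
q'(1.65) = -503.30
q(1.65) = 31.39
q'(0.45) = 0.55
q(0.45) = 0.84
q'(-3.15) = -2.54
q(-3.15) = 3.21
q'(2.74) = 2.96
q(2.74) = 9.78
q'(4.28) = 5.39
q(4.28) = 16.48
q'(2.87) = 3.30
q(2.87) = 10.19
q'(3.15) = 3.87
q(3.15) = 11.19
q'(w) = (-0.08*w - 4.7)*(2.66*w^3 + 1.16*w^2 - 1.69*w - 4.35)/(0.04*w^2 + 4.7*w - 7.61)^2 + (7.98*w^2 + 2.32*w - 1.69)/(0.04*w^2 + 4.7*w - 7.61) = (0.1064*w^4 + 25.004*w^3 - 55.2082*w^2 - 17.3072*w + 33.3059)/(0.0016*w^4 + 0.376*w^3 + 21.4812*w^2 - 71.534*w + 57.9121)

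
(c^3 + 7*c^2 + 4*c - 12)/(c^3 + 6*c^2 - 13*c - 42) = (c^2 + 5*c - 6)/(c^2 + 4*c - 21)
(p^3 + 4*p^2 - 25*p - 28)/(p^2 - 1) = (p^2 + 3*p - 28)/(p - 1)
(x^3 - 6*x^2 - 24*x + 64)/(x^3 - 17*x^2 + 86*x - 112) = (x + 4)/(x - 7)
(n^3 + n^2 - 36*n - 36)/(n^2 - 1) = (n^2 - 36)/(n - 1)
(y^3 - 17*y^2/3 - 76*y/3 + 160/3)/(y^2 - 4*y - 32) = y - 5/3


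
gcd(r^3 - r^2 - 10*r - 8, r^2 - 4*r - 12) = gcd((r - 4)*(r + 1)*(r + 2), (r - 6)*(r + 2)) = r + 2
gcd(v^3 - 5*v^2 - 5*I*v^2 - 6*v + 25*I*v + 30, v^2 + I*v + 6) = v - 2*I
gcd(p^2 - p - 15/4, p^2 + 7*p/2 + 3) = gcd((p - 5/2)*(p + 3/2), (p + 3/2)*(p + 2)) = p + 3/2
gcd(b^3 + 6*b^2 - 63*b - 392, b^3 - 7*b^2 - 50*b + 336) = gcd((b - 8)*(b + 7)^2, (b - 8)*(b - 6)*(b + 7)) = b^2 - b - 56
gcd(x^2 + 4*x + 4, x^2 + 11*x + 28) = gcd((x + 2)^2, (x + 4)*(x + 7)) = 1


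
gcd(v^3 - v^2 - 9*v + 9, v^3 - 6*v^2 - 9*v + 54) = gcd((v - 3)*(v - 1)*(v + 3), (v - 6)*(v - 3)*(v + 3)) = v^2 - 9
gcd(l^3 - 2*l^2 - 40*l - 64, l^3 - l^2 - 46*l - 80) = l^2 - 6*l - 16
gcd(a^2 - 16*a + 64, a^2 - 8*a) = a - 8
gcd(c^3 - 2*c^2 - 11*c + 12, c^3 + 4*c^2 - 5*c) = c - 1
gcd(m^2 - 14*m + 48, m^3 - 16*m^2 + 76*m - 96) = m^2 - 14*m + 48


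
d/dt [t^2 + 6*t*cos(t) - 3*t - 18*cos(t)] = -6*t*sin(t) + 2*t + 18*sin(t) + 6*cos(t) - 3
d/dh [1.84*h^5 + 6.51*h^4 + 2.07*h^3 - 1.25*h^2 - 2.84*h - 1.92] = 9.2*h^4 + 26.04*h^3 + 6.21*h^2 - 2.5*h - 2.84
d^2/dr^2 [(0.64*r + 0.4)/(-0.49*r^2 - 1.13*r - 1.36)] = (-(0.64*r + 0.4)*(0.98*r + 1.13)*(1.96*r + 2.26) + (1.8816*r + 1.8384)*(0.49*r^2 + 1.13*r + 1.36))/(0.49*r^2 + 1.13*r + 1.36)^3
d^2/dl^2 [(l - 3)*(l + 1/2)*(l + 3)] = 6*l + 1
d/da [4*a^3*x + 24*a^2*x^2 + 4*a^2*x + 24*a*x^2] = 4*x*(3*a^2 + 12*a*x + 2*a + 6*x)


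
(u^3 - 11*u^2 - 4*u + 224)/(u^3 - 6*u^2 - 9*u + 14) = (u^2 - 4*u - 32)/(u^2 + u - 2)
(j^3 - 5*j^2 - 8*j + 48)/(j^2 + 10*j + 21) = (j^2 - 8*j + 16)/(j + 7)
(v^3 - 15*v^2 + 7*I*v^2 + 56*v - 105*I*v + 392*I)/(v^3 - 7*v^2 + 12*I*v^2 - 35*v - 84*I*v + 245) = (v - 8)/(v + 5*I)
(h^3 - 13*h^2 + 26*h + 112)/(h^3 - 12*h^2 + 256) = (h^2 - 5*h - 14)/(h^2 - 4*h - 32)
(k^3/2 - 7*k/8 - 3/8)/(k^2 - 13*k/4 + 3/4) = (4*k^3 - 7*k - 3)/(2*(4*k^2 - 13*k + 3))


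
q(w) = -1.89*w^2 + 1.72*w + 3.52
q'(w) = 1.72 - 3.78*w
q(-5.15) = -55.47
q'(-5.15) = 21.19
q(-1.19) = -1.20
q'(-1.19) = 6.22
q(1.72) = 0.89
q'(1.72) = -4.78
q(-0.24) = 3.00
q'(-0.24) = 2.63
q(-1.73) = -5.11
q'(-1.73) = 8.26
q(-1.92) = -6.75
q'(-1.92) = 8.98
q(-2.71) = -15.02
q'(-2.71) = 11.96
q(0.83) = 3.65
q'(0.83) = -1.42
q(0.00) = 3.52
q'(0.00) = 1.72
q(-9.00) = -165.05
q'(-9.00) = 35.74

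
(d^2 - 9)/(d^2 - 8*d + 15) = (d + 3)/(d - 5)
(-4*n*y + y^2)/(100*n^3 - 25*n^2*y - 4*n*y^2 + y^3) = y/(-25*n^2 + y^2)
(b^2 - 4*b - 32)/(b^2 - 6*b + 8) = (b^2 - 4*b - 32)/(b^2 - 6*b + 8)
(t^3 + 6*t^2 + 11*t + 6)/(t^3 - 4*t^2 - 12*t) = (t^2 + 4*t + 3)/(t*(t - 6))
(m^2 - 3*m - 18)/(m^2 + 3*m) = (m - 6)/m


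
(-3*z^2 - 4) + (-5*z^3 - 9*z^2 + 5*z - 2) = -5*z^3 - 12*z^2 + 5*z - 6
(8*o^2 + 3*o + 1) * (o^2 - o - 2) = 8*o^4 - 5*o^3 - 18*o^2 - 7*o - 2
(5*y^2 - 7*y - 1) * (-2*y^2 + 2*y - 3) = -10*y^4 + 24*y^3 - 27*y^2 + 19*y + 3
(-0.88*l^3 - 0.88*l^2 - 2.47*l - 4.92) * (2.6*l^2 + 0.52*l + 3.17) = -2.288*l^5 - 2.7456*l^4 - 9.6692*l^3 - 16.866*l^2 - 10.3883*l - 15.5964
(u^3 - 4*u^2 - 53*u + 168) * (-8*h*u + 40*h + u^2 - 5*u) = -8*h*u^4 + 72*h*u^3 + 264*h*u^2 - 3464*h*u + 6720*h + u^5 - 9*u^4 - 33*u^3 + 433*u^2 - 840*u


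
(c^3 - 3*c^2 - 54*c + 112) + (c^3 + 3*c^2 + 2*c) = 2*c^3 - 52*c + 112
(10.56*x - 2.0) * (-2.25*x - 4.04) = -23.76*x^2 - 38.1624*x + 8.08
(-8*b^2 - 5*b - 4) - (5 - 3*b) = -8*b^2 - 2*b - 9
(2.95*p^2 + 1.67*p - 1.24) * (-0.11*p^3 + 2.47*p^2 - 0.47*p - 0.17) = -0.3245*p^5 + 7.1028*p^4 + 2.8748*p^3 - 4.3492*p^2 + 0.2989*p + 0.2108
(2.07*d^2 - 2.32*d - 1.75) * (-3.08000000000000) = -6.3756*d^2 + 7.1456*d + 5.39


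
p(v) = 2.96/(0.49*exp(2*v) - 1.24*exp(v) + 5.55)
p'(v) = 2.96*(-0.98*exp(2*v) + 1.24*exp(v))/(0.49*exp(2*v) - 1.24*exp(v) + 5.55)^2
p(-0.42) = 0.60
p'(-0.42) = 0.05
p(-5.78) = 0.53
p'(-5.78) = 0.00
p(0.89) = 0.54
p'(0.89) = -0.28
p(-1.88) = 0.55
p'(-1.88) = 0.02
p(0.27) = 0.62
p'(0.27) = -0.01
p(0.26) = 0.62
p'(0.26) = -0.01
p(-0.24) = 0.61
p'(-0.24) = 0.05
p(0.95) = 0.53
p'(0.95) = -0.31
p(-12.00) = 0.53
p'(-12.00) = 0.00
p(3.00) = 0.02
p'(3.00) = -0.03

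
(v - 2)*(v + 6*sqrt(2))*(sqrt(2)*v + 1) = sqrt(2)*v^3 - 2*sqrt(2)*v^2 + 13*v^2 - 26*v + 6*sqrt(2)*v - 12*sqrt(2)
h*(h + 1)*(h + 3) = h^3 + 4*h^2 + 3*h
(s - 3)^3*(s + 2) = s^4 - 7*s^3 + 9*s^2 + 27*s - 54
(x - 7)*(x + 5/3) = x^2 - 16*x/3 - 35/3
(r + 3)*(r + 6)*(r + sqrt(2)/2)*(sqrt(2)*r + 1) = sqrt(2)*r^4 + 2*r^3 + 9*sqrt(2)*r^3 + 18*r^2 + 37*sqrt(2)*r^2/2 + 9*sqrt(2)*r/2 + 36*r + 9*sqrt(2)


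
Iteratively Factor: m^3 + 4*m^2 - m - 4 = (m + 4)*(m^2 - 1) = (m + 1)*(m + 4)*(m - 1)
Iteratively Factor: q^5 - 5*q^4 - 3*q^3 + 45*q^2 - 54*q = (q)*(q^4 - 5*q^3 - 3*q^2 + 45*q - 54) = q*(q - 2)*(q^3 - 3*q^2 - 9*q + 27) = q*(q - 3)*(q - 2)*(q^2 - 9) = q*(q - 3)^2*(q - 2)*(q + 3)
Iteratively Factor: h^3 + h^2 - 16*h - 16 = (h + 1)*(h^2 - 16) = (h + 1)*(h + 4)*(h - 4)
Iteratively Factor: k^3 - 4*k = (k)*(k^2 - 4) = k*(k + 2)*(k - 2)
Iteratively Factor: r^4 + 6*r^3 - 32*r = (r + 4)*(r^3 + 2*r^2 - 8*r) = (r + 4)^2*(r^2 - 2*r) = (r - 2)*(r + 4)^2*(r)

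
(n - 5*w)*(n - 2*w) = n^2 - 7*n*w + 10*w^2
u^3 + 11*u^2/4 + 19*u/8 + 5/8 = (u + 1/2)*(u + 1)*(u + 5/4)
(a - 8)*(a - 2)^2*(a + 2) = a^4 - 10*a^3 + 12*a^2 + 40*a - 64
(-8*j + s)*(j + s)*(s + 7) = -8*j^2*s - 56*j^2 - 7*j*s^2 - 49*j*s + s^3 + 7*s^2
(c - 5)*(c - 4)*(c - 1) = c^3 - 10*c^2 + 29*c - 20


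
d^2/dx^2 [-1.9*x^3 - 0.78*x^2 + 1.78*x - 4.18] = -11.4*x - 1.56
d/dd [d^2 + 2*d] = 2*d + 2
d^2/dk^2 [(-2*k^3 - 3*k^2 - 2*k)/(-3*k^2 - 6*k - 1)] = 6*(10*k^3 + 3*k^2 - 4*k - 3)/(27*k^6 + 162*k^5 + 351*k^4 + 324*k^3 + 117*k^2 + 18*k + 1)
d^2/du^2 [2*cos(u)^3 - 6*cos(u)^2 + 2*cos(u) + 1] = -7*cos(u)/2 + 12*cos(2*u) - 9*cos(3*u)/2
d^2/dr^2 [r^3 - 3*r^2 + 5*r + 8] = 6*r - 6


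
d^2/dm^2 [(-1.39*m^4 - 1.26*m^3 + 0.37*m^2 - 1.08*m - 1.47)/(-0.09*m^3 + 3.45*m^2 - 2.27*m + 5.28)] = (-1.77635683940025e-15*m^7 + 33.2974620000001*m^6 - 62.843562*m^5 + 200.66604*m^4 - 289.77045*m^3 + 527.780664*m^2 + 27.838458*m - 33.146634)/(0.000729*m^9 - 0.083835*m^8 + 3.268836*m^7 - 45.420939*m^6 + 92.283948*m^5 - 248.340339*m^4 + 267.326171*m^3 - 370.163376*m^2 + 189.851904*m - 147.197952)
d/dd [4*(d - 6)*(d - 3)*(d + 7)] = 12*d^2 - 16*d - 180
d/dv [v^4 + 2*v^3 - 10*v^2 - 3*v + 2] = 4*v^3 + 6*v^2 - 20*v - 3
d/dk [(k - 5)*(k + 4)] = 2*k - 1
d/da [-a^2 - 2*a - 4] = -2*a - 2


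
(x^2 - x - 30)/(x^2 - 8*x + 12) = (x + 5)/(x - 2)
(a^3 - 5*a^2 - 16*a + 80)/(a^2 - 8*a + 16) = (a^2 - a - 20)/(a - 4)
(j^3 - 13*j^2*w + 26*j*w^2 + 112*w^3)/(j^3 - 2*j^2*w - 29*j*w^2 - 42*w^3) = (j - 8*w)/(j + 3*w)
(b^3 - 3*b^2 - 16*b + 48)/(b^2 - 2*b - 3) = (b^2 - 16)/(b + 1)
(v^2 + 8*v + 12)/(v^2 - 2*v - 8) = (v + 6)/(v - 4)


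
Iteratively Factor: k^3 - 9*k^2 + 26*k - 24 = (k - 4)*(k^2 - 5*k + 6) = (k - 4)*(k - 2)*(k - 3)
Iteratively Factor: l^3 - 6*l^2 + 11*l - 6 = (l - 1)*(l^2 - 5*l + 6) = (l - 3)*(l - 1)*(l - 2)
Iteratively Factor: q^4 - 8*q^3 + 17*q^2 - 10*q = (q)*(q^3 - 8*q^2 + 17*q - 10) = q*(q - 2)*(q^2 - 6*q + 5) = q*(q - 2)*(q - 1)*(q - 5)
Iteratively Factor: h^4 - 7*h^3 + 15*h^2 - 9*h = (h - 1)*(h^3 - 6*h^2 + 9*h) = (h - 3)*(h - 1)*(h^2 - 3*h) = (h - 3)^2*(h - 1)*(h)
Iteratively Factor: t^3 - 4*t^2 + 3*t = (t - 3)*(t^2 - t) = (t - 3)*(t - 1)*(t)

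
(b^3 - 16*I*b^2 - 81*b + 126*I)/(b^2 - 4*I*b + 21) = (b^2 - 9*I*b - 18)/(b + 3*I)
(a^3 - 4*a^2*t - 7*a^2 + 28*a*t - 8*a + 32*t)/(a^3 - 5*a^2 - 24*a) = (a^2 - 4*a*t + a - 4*t)/(a*(a + 3))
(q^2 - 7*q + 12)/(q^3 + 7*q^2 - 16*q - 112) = (q - 3)/(q^2 + 11*q + 28)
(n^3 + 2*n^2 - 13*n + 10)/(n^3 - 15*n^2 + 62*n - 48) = (n^2 + 3*n - 10)/(n^2 - 14*n + 48)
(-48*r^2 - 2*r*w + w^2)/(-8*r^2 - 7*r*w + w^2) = (6*r + w)/(r + w)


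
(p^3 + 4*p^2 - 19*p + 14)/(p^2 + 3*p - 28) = (p^2 - 3*p + 2)/(p - 4)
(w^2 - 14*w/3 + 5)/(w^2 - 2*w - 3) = (w - 5/3)/(w + 1)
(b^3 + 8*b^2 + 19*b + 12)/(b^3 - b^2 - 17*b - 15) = (b + 4)/(b - 5)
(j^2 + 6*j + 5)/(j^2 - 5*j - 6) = (j + 5)/(j - 6)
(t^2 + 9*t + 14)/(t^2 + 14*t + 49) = (t + 2)/(t + 7)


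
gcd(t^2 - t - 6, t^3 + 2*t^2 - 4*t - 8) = t + 2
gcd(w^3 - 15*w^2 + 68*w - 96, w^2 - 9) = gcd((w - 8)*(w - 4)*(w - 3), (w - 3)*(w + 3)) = w - 3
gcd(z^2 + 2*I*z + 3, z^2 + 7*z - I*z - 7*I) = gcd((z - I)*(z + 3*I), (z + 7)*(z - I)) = z - I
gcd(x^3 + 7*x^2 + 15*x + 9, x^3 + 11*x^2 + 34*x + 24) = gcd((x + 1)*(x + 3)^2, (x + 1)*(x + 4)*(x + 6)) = x + 1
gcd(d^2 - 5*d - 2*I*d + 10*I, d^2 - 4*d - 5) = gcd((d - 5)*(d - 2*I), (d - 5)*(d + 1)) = d - 5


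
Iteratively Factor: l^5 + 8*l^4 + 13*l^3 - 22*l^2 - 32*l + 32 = (l + 4)*(l^4 + 4*l^3 - 3*l^2 - 10*l + 8) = (l - 1)*(l + 4)*(l^3 + 5*l^2 + 2*l - 8) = (l - 1)*(l + 2)*(l + 4)*(l^2 + 3*l - 4) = (l - 1)^2*(l + 2)*(l + 4)*(l + 4)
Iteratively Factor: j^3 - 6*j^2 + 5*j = (j - 5)*(j^2 - j) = (j - 5)*(j - 1)*(j)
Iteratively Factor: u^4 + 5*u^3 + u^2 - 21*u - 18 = (u + 3)*(u^3 + 2*u^2 - 5*u - 6) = (u + 1)*(u + 3)*(u^2 + u - 6) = (u - 2)*(u + 1)*(u + 3)*(u + 3)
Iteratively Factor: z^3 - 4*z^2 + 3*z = (z - 1)*(z^2 - 3*z) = (z - 3)*(z - 1)*(z)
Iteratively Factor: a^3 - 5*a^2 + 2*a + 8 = (a + 1)*(a^2 - 6*a + 8) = (a - 2)*(a + 1)*(a - 4)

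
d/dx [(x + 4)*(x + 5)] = 2*x + 9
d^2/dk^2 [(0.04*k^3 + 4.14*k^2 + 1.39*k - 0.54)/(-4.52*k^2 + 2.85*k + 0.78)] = (-1.13686837721616e-13*k^4 - 164.39132*k^3 - 21.914928*k^2 - 71.2872*k + 13.722336)/(92.345408*k^6 - 174.67992*k^5 + 62.333964*k^4 + 37.138635*k^3 - 10.756746*k^2 - 5.20182*k - 0.474552)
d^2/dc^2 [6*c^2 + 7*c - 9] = 12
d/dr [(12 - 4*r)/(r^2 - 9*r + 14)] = 4*(r^2 - 6*r + 13)/(r^4 - 18*r^3 + 109*r^2 - 252*r + 196)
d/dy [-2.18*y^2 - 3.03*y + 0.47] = -4.36*y - 3.03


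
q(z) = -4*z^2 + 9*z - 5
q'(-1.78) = 23.24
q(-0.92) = -16.67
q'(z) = 9 - 8*z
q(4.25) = -39.00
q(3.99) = -32.77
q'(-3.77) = 39.16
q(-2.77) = -60.62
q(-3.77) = -95.78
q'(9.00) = -63.00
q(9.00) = -248.00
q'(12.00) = -87.00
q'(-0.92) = 16.36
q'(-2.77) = 31.16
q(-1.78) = -33.69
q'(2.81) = -13.48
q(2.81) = -11.29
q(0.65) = -0.84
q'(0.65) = 3.80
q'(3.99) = -22.92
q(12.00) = -473.00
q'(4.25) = -25.00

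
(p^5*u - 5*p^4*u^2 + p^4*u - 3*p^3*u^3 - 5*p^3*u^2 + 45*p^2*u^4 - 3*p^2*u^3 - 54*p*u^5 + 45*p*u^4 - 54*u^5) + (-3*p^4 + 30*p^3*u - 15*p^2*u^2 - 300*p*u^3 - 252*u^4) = p^5*u - 5*p^4*u^2 + p^4*u - 3*p^4 - 3*p^3*u^3 - 5*p^3*u^2 + 30*p^3*u + 45*p^2*u^4 - 3*p^2*u^3 - 15*p^2*u^2 - 54*p*u^5 + 45*p*u^4 - 300*p*u^3 - 54*u^5 - 252*u^4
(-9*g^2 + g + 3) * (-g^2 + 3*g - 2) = 9*g^4 - 28*g^3 + 18*g^2 + 7*g - 6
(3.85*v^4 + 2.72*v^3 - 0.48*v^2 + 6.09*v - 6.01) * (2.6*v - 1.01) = 10.01*v^5 + 3.1835*v^4 - 3.9952*v^3 + 16.3188*v^2 - 21.7769*v + 6.0701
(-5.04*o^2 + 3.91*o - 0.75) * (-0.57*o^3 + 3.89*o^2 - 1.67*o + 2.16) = 2.8728*o^5 - 21.8343*o^4 + 24.0542*o^3 - 20.3336*o^2 + 9.6981*o - 1.62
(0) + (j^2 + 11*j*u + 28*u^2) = j^2 + 11*j*u + 28*u^2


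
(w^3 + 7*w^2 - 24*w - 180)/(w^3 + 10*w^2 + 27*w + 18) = (w^2 + w - 30)/(w^2 + 4*w + 3)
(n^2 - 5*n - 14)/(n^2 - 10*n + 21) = (n + 2)/(n - 3)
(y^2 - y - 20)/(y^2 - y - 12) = (-y^2 + y + 20)/(-y^2 + y + 12)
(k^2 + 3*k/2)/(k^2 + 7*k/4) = 2*(2*k + 3)/(4*k + 7)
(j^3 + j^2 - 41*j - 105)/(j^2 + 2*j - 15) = (j^2 - 4*j - 21)/(j - 3)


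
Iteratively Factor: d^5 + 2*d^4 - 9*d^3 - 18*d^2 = (d - 3)*(d^4 + 5*d^3 + 6*d^2) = d*(d - 3)*(d^3 + 5*d^2 + 6*d) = d*(d - 3)*(d + 2)*(d^2 + 3*d) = d*(d - 3)*(d + 2)*(d + 3)*(d)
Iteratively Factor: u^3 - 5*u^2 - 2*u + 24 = (u + 2)*(u^2 - 7*u + 12) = (u - 4)*(u + 2)*(u - 3)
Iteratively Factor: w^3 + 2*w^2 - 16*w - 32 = (w + 2)*(w^2 - 16) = (w + 2)*(w + 4)*(w - 4)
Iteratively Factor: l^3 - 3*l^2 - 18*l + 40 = (l - 5)*(l^2 + 2*l - 8) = (l - 5)*(l - 2)*(l + 4)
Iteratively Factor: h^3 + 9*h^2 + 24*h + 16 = (h + 1)*(h^2 + 8*h + 16) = (h + 1)*(h + 4)*(h + 4)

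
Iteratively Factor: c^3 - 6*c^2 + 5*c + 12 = (c + 1)*(c^2 - 7*c + 12) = (c - 3)*(c + 1)*(c - 4)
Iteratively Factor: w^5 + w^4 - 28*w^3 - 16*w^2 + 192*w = (w - 4)*(w^4 + 5*w^3 - 8*w^2 - 48*w) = (w - 4)*(w + 4)*(w^3 + w^2 - 12*w) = (w - 4)*(w - 3)*(w + 4)*(w^2 + 4*w) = w*(w - 4)*(w - 3)*(w + 4)*(w + 4)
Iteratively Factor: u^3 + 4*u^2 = (u)*(u^2 + 4*u) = u*(u + 4)*(u)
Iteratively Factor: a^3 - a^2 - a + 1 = (a - 1)*(a^2 - 1) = (a - 1)^2*(a + 1)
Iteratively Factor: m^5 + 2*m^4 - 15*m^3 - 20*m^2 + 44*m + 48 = (m + 4)*(m^4 - 2*m^3 - 7*m^2 + 8*m + 12) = (m - 3)*(m + 4)*(m^3 + m^2 - 4*m - 4) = (m - 3)*(m + 2)*(m + 4)*(m^2 - m - 2) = (m - 3)*(m + 1)*(m + 2)*(m + 4)*(m - 2)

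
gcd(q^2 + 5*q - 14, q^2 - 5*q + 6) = q - 2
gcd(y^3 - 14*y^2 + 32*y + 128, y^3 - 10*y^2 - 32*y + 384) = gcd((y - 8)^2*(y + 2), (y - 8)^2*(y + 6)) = y^2 - 16*y + 64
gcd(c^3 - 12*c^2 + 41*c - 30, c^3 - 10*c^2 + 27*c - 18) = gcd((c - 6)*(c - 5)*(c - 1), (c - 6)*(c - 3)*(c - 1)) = c^2 - 7*c + 6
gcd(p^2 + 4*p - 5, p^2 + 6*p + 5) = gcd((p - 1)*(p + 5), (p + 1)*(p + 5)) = p + 5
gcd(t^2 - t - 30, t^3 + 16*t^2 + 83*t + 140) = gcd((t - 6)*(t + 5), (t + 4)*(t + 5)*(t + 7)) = t + 5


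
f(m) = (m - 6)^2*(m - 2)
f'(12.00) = 156.00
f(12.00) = 360.00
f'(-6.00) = 336.00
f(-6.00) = -1152.00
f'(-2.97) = 169.62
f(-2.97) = -399.89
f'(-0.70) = 81.07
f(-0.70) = -121.20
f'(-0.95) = 89.31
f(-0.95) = -142.49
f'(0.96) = 35.88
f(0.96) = -26.42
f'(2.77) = 5.46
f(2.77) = 8.03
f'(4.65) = -5.33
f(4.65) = 4.83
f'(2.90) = 4.03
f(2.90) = 8.65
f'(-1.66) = 114.75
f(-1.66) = -214.75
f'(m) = (m - 6)^2 + (m - 2)*(2*m - 12)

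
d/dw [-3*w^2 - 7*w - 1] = -6*w - 7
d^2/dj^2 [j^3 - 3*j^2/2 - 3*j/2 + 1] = 6*j - 3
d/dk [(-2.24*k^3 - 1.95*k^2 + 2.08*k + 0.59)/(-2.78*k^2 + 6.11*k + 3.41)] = (6.2272*k^4 - 27.3728*k^3 - 29.0473*k^2 - 10.0186*k + 3.4879)/(7.7284*k^4 - 33.9716*k^3 + 18.3725*k^2 + 41.6702*k + 11.6281)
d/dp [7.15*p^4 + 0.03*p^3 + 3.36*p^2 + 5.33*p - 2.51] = 28.6*p^3 + 0.09*p^2 + 6.72*p + 5.33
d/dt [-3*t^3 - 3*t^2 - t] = -9*t^2 - 6*t - 1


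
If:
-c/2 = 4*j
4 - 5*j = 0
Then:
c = -32/5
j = 4/5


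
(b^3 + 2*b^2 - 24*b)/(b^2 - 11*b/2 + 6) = 2*b*(b + 6)/(2*b - 3)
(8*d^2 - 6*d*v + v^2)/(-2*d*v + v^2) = (-4*d + v)/v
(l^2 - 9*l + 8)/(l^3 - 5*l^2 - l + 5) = (l - 8)/(l^2 - 4*l - 5)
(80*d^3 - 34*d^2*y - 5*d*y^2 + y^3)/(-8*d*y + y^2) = -10*d^2/y + 3*d + y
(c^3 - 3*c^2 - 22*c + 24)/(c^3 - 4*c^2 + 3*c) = (c^2 - 2*c - 24)/(c*(c - 3))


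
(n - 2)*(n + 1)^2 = n^3 - 3*n - 2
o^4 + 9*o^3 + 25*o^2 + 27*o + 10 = (o + 1)^2*(o + 2)*(o + 5)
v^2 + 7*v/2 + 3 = (v + 3/2)*(v + 2)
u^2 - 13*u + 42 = (u - 7)*(u - 6)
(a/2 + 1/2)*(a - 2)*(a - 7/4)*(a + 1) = a^4/2 - 7*a^3/8 - 3*a^2/2 + 13*a/8 + 7/4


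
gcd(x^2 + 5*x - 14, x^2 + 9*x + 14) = x + 7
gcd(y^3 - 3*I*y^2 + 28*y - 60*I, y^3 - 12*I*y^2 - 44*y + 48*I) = y^2 - 8*I*y - 12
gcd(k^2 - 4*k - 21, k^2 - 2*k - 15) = k + 3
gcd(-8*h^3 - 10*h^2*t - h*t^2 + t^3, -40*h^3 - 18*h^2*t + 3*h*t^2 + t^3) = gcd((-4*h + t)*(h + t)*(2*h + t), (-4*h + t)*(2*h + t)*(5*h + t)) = -8*h^2 - 2*h*t + t^2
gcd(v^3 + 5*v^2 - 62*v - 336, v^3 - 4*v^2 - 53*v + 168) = v^2 - v - 56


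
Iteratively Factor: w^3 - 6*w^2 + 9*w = (w)*(w^2 - 6*w + 9) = w*(w - 3)*(w - 3)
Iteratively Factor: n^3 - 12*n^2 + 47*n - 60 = (n - 5)*(n^2 - 7*n + 12) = (n - 5)*(n - 3)*(n - 4)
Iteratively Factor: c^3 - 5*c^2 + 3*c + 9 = (c - 3)*(c^2 - 2*c - 3) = (c - 3)^2*(c + 1)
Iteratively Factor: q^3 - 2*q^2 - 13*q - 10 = (q + 2)*(q^2 - 4*q - 5) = (q + 1)*(q + 2)*(q - 5)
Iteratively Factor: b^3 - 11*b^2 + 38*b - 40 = (b - 5)*(b^2 - 6*b + 8) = (b - 5)*(b - 2)*(b - 4)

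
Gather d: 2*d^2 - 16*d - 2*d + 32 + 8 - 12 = 2*d^2 - 18*d + 28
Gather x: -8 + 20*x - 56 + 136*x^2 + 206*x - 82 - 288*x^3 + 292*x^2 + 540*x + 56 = -288*x^3 + 428*x^2 + 766*x - 90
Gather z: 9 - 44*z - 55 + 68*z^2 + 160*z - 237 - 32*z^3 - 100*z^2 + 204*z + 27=-32*z^3 - 32*z^2 + 320*z - 256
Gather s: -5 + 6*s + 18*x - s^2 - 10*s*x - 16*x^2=-s^2 + s*(6 - 10*x) - 16*x^2 + 18*x - 5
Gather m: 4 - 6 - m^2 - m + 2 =-m^2 - m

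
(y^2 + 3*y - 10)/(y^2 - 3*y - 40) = (y - 2)/(y - 8)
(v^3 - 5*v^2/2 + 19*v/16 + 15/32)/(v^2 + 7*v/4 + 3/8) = (8*v^2 - 22*v + 15)/(4*(2*v + 3))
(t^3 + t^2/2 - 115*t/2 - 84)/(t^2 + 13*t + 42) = (t^2 - 13*t/2 - 12)/(t + 6)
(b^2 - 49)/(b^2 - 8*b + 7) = (b + 7)/(b - 1)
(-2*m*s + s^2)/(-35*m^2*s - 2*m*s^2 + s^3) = (2*m - s)/(35*m^2 + 2*m*s - s^2)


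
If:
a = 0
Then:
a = 0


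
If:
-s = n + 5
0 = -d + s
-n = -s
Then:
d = -5/2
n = -5/2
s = -5/2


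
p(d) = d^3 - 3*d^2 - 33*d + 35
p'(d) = 3*d^2 - 6*d - 33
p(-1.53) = 74.89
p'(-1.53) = -16.80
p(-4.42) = 35.90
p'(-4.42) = 52.13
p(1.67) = -23.82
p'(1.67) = -34.65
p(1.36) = -12.91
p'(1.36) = -35.61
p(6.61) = -25.40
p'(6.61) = 58.42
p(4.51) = -83.12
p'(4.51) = 0.96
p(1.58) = -20.68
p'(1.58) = -34.99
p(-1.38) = 72.20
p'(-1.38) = -19.01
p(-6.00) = -91.00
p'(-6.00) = 111.00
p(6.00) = -55.00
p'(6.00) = 39.00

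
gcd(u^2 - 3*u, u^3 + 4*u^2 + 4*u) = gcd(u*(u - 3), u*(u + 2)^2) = u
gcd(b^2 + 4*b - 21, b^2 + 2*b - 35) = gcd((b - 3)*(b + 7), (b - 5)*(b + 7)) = b + 7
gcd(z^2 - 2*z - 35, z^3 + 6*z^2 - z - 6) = 1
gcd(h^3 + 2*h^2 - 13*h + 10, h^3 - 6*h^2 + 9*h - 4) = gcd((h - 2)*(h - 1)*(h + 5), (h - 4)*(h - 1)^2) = h - 1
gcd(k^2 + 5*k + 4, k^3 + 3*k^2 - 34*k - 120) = k + 4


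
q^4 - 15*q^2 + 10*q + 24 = (q - 3)*(q - 2)*(q + 1)*(q + 4)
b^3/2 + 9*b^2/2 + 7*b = b*(b/2 + 1)*(b + 7)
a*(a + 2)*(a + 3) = a^3 + 5*a^2 + 6*a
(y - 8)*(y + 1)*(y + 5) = y^3 - 2*y^2 - 43*y - 40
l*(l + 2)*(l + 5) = l^3 + 7*l^2 + 10*l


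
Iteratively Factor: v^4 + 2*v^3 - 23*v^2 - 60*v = (v - 5)*(v^3 + 7*v^2 + 12*v) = (v - 5)*(v + 4)*(v^2 + 3*v) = v*(v - 5)*(v + 4)*(v + 3)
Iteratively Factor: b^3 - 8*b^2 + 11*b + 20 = (b + 1)*(b^2 - 9*b + 20) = (b - 4)*(b + 1)*(b - 5)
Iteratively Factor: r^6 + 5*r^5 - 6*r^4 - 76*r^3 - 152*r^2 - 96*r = (r + 3)*(r^5 + 2*r^4 - 12*r^3 - 40*r^2 - 32*r) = (r - 4)*(r + 3)*(r^4 + 6*r^3 + 12*r^2 + 8*r) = (r - 4)*(r + 2)*(r + 3)*(r^3 + 4*r^2 + 4*r) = (r - 4)*(r + 2)^2*(r + 3)*(r^2 + 2*r) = r*(r - 4)*(r + 2)^2*(r + 3)*(r + 2)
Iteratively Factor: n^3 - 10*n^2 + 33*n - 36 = (n - 4)*(n^2 - 6*n + 9) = (n - 4)*(n - 3)*(n - 3)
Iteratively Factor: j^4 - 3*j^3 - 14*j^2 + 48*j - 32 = (j - 1)*(j^3 - 2*j^2 - 16*j + 32) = (j - 4)*(j - 1)*(j^2 + 2*j - 8) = (j - 4)*(j - 1)*(j + 4)*(j - 2)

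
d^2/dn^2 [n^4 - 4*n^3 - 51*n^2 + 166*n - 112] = 12*n^2 - 24*n - 102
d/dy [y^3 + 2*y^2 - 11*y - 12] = 3*y^2 + 4*y - 11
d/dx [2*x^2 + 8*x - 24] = 4*x + 8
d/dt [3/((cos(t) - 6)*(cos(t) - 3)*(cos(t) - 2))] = 3*(-3*sin(t)^2 - 22*cos(t) + 39)*sin(t)/((cos(t) - 6)^2*(cos(t) - 3)^2*(cos(t) - 2)^2)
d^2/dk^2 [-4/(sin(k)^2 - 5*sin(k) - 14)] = 4*(4*sin(k)^4 - 15*sin(k)^3 + 75*sin(k)^2 - 40*sin(k) - 78)/((sin(k) - 7)^3*(sin(k) + 2)^3)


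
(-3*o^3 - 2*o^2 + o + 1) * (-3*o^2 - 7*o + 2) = 9*o^5 + 27*o^4 + 5*o^3 - 14*o^2 - 5*o + 2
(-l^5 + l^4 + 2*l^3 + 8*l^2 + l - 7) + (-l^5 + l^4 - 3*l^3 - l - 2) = -2*l^5 + 2*l^4 - l^3 + 8*l^2 - 9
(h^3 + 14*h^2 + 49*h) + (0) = h^3 + 14*h^2 + 49*h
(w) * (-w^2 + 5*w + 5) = -w^3 + 5*w^2 + 5*w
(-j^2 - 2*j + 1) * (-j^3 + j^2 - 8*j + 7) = j^5 + j^4 + 5*j^3 + 10*j^2 - 22*j + 7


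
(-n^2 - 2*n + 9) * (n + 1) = -n^3 - 3*n^2 + 7*n + 9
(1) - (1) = 0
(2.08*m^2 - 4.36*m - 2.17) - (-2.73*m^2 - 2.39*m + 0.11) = 4.81*m^2 - 1.97*m - 2.28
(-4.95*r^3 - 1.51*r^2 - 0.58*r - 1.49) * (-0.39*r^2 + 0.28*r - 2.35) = 1.9305*r^5 - 0.7971*r^4 + 11.4359*r^3 + 3.9672*r^2 + 0.9458*r + 3.5015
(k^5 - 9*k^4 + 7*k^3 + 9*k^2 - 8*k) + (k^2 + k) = k^5 - 9*k^4 + 7*k^3 + 10*k^2 - 7*k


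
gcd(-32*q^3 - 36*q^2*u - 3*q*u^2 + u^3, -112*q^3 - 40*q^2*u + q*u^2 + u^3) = 4*q + u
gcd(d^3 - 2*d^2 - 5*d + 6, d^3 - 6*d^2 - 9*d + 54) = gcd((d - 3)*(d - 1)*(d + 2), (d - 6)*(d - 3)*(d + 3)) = d - 3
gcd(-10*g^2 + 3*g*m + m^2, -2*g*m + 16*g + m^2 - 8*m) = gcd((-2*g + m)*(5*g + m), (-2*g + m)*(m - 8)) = 2*g - m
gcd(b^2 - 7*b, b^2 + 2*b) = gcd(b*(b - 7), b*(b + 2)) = b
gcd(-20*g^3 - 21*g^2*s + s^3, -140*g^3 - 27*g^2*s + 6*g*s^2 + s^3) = -20*g^2 - g*s + s^2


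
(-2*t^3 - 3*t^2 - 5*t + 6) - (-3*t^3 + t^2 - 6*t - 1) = t^3 - 4*t^2 + t + 7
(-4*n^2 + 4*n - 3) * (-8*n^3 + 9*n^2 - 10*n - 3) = 32*n^5 - 68*n^4 + 100*n^3 - 55*n^2 + 18*n + 9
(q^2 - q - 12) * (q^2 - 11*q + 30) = q^4 - 12*q^3 + 29*q^2 + 102*q - 360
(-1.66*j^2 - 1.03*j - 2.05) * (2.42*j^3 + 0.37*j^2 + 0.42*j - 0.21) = -4.0172*j^5 - 3.1068*j^4 - 6.0393*j^3 - 0.8425*j^2 - 0.6447*j + 0.4305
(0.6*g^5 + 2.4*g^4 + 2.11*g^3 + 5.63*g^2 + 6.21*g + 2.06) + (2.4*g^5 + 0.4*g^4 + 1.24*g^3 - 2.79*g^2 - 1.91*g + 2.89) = 3.0*g^5 + 2.8*g^4 + 3.35*g^3 + 2.84*g^2 + 4.3*g + 4.95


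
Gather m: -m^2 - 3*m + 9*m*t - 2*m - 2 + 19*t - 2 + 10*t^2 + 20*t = -m^2 + m*(9*t - 5) + 10*t^2 + 39*t - 4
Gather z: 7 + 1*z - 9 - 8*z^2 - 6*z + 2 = -8*z^2 - 5*z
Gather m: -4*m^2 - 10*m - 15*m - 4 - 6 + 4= -4*m^2 - 25*m - 6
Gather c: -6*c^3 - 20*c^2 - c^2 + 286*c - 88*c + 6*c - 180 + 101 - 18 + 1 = -6*c^3 - 21*c^2 + 204*c - 96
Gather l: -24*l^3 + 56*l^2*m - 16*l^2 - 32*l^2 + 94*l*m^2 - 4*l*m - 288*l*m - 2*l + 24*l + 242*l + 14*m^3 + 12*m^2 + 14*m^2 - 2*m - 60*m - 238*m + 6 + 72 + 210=-24*l^3 + l^2*(56*m - 48) + l*(94*m^2 - 292*m + 264) + 14*m^3 + 26*m^2 - 300*m + 288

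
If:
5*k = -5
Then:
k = -1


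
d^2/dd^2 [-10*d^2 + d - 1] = -20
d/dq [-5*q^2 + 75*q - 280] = 75 - 10*q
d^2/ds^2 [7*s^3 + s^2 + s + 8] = 42*s + 2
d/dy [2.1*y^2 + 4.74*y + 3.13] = 4.2*y + 4.74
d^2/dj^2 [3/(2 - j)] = -6/(j - 2)^3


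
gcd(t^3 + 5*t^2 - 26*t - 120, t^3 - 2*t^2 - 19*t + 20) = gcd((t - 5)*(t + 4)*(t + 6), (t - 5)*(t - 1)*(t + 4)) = t^2 - t - 20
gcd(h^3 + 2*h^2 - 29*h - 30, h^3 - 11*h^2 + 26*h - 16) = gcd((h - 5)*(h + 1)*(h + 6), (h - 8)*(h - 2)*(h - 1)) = 1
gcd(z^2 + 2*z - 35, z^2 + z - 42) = z + 7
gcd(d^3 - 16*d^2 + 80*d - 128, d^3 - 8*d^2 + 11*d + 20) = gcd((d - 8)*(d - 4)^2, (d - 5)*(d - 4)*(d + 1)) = d - 4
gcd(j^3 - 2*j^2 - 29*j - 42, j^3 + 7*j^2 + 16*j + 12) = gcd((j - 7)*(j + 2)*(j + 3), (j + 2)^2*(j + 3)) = j^2 + 5*j + 6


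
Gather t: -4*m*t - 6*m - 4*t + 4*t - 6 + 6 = -4*m*t - 6*m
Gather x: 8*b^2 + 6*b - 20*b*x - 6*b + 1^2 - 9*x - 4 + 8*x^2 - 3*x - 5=8*b^2 + 8*x^2 + x*(-20*b - 12) - 8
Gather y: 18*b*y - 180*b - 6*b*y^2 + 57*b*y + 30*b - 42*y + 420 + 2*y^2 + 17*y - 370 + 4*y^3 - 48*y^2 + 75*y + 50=-150*b + 4*y^3 + y^2*(-6*b - 46) + y*(75*b + 50) + 100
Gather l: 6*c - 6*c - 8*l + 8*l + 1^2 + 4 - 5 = 0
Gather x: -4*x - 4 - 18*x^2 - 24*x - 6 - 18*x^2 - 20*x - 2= -36*x^2 - 48*x - 12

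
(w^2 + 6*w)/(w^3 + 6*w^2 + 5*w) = (w + 6)/(w^2 + 6*w + 5)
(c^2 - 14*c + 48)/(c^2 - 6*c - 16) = (c - 6)/(c + 2)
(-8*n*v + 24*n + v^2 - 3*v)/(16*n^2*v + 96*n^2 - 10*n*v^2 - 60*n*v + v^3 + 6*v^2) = (v - 3)/(-2*n*v - 12*n + v^2 + 6*v)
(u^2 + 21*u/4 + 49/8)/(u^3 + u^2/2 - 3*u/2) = (8*u^2 + 42*u + 49)/(4*u*(2*u^2 + u - 3))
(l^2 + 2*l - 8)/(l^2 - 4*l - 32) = (l - 2)/(l - 8)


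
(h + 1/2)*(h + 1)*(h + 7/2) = h^3 + 5*h^2 + 23*h/4 + 7/4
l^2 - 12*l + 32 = (l - 8)*(l - 4)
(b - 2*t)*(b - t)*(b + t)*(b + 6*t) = b^4 + 4*b^3*t - 13*b^2*t^2 - 4*b*t^3 + 12*t^4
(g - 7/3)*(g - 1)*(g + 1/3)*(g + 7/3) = g^4 - 2*g^3/3 - 52*g^2/9 + 98*g/27 + 49/27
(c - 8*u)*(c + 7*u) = c^2 - c*u - 56*u^2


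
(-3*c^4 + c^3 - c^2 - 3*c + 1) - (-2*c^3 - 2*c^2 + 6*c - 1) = -3*c^4 + 3*c^3 + c^2 - 9*c + 2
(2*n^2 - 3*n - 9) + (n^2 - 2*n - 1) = 3*n^2 - 5*n - 10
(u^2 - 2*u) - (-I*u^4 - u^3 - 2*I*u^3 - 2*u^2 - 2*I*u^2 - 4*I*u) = I*u^4 + u^3 + 2*I*u^3 + 3*u^2 + 2*I*u^2 - 2*u + 4*I*u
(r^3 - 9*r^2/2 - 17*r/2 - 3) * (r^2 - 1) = r^5 - 9*r^4/2 - 19*r^3/2 + 3*r^2/2 + 17*r/2 + 3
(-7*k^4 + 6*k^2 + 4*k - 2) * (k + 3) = -7*k^5 - 21*k^4 + 6*k^3 + 22*k^2 + 10*k - 6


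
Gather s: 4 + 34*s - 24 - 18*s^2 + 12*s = -18*s^2 + 46*s - 20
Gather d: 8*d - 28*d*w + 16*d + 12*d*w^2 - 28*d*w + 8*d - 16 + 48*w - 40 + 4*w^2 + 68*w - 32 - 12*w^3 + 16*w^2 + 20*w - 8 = d*(12*w^2 - 56*w + 32) - 12*w^3 + 20*w^2 + 136*w - 96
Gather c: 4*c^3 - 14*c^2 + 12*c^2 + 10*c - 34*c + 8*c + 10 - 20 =4*c^3 - 2*c^2 - 16*c - 10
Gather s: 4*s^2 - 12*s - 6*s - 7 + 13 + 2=4*s^2 - 18*s + 8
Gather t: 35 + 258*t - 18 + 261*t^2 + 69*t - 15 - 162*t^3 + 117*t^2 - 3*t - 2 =-162*t^3 + 378*t^2 + 324*t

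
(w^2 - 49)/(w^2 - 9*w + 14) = (w + 7)/(w - 2)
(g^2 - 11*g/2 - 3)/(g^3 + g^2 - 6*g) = (g^2 - 11*g/2 - 3)/(g*(g^2 + g - 6))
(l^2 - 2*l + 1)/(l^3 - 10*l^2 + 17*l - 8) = 1/(l - 8)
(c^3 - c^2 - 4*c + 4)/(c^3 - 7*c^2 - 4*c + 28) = (c - 1)/(c - 7)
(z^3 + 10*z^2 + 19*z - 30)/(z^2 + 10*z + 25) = (z^2 + 5*z - 6)/(z + 5)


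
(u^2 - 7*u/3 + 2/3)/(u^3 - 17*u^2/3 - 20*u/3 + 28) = (3*u - 1)/(3*u^2 - 11*u - 42)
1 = 1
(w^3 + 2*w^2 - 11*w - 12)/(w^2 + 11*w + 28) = (w^2 - 2*w - 3)/(w + 7)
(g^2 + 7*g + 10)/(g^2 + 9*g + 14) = (g + 5)/(g + 7)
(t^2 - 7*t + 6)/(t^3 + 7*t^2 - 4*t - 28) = (t^2 - 7*t + 6)/(t^3 + 7*t^2 - 4*t - 28)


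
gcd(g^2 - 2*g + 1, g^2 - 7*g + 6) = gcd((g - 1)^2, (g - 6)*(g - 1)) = g - 1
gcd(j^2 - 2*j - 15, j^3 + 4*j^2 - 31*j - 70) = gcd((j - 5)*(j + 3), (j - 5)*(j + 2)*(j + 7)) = j - 5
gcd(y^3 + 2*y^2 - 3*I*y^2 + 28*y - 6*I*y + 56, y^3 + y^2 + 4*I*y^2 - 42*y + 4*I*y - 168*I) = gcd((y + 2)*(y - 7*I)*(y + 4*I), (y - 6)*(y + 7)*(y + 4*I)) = y + 4*I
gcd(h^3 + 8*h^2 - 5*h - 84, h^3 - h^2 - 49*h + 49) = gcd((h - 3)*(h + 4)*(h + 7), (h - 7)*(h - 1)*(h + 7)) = h + 7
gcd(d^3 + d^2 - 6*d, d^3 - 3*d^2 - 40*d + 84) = d - 2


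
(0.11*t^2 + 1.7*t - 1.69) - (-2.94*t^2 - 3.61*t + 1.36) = 3.05*t^2 + 5.31*t - 3.05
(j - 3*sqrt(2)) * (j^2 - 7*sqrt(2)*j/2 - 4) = j^3 - 13*sqrt(2)*j^2/2 + 17*j + 12*sqrt(2)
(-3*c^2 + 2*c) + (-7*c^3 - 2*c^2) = -7*c^3 - 5*c^2 + 2*c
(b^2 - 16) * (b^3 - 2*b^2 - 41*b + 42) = b^5 - 2*b^4 - 57*b^3 + 74*b^2 + 656*b - 672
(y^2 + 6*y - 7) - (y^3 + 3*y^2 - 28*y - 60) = -y^3 - 2*y^2 + 34*y + 53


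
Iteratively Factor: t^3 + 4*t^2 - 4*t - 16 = (t + 2)*(t^2 + 2*t - 8) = (t - 2)*(t + 2)*(t + 4)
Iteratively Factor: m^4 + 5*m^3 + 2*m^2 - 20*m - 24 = (m + 3)*(m^3 + 2*m^2 - 4*m - 8) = (m + 2)*(m + 3)*(m^2 - 4) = (m + 2)^2*(m + 3)*(m - 2)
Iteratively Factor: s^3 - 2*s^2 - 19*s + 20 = (s - 5)*(s^2 + 3*s - 4) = (s - 5)*(s + 4)*(s - 1)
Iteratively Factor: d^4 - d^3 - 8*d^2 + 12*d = (d - 2)*(d^3 + d^2 - 6*d) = (d - 2)*(d + 3)*(d^2 - 2*d) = (d - 2)^2*(d + 3)*(d)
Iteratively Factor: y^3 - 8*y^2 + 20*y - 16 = (y - 2)*(y^2 - 6*y + 8) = (y - 4)*(y - 2)*(y - 2)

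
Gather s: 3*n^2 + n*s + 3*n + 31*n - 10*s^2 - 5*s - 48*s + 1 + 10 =3*n^2 + 34*n - 10*s^2 + s*(n - 53) + 11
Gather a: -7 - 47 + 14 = -40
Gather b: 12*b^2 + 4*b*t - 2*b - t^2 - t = 12*b^2 + b*(4*t - 2) - t^2 - t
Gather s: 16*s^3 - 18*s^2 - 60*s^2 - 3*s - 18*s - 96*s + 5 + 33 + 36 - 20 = 16*s^3 - 78*s^2 - 117*s + 54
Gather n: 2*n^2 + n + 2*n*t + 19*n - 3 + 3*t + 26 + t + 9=2*n^2 + n*(2*t + 20) + 4*t + 32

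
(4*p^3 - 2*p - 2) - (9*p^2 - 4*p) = 4*p^3 - 9*p^2 + 2*p - 2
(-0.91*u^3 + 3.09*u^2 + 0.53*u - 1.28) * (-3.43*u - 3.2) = 3.1213*u^4 - 7.6867*u^3 - 11.7059*u^2 + 2.6944*u + 4.096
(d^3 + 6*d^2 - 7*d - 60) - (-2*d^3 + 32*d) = 3*d^3 + 6*d^2 - 39*d - 60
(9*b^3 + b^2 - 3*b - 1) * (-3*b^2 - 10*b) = -27*b^5 - 93*b^4 - b^3 + 33*b^2 + 10*b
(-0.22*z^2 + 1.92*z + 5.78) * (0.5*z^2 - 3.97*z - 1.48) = -0.11*z^4 + 1.8334*z^3 - 4.4068*z^2 - 25.7882*z - 8.5544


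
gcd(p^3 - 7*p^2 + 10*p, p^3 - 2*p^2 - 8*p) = p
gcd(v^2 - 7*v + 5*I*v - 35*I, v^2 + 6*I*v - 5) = v + 5*I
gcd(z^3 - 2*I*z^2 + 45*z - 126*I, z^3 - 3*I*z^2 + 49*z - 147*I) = z^2 + 4*I*z + 21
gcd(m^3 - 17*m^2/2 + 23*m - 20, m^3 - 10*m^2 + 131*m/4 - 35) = m^2 - 13*m/2 + 10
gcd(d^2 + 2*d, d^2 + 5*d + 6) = d + 2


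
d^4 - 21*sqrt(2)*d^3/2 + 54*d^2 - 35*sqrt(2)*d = d*(d - 7*sqrt(2))*(d - 5*sqrt(2)/2)*(d - sqrt(2))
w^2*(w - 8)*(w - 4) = w^4 - 12*w^3 + 32*w^2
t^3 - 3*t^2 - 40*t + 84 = (t - 7)*(t - 2)*(t + 6)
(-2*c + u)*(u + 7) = -2*c*u - 14*c + u^2 + 7*u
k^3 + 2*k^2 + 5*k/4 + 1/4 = (k + 1/2)^2*(k + 1)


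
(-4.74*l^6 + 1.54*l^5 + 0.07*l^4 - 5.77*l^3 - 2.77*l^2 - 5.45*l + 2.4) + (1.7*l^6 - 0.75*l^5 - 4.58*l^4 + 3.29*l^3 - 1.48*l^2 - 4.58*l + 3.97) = -3.04*l^6 + 0.79*l^5 - 4.51*l^4 - 2.48*l^3 - 4.25*l^2 - 10.03*l + 6.37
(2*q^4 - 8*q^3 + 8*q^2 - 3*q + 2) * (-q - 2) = -2*q^5 + 4*q^4 + 8*q^3 - 13*q^2 + 4*q - 4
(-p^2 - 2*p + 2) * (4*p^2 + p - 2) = -4*p^4 - 9*p^3 + 8*p^2 + 6*p - 4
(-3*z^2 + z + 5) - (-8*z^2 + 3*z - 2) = 5*z^2 - 2*z + 7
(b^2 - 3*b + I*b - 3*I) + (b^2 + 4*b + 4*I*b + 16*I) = 2*b^2 + b + 5*I*b + 13*I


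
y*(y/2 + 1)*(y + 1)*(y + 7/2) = y^4/2 + 13*y^3/4 + 25*y^2/4 + 7*y/2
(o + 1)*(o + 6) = o^2 + 7*o + 6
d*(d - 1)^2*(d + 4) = d^4 + 2*d^3 - 7*d^2 + 4*d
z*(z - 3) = z^2 - 3*z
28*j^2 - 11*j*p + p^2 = (-7*j + p)*(-4*j + p)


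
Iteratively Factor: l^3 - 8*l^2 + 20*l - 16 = (l - 2)*(l^2 - 6*l + 8) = (l - 4)*(l - 2)*(l - 2)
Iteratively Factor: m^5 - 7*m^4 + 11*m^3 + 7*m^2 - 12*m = (m - 3)*(m^4 - 4*m^3 - m^2 + 4*m) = m*(m - 3)*(m^3 - 4*m^2 - m + 4) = m*(m - 3)*(m - 1)*(m^2 - 3*m - 4) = m*(m - 3)*(m - 1)*(m + 1)*(m - 4)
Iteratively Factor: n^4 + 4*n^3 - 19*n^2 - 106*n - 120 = (n + 2)*(n^3 + 2*n^2 - 23*n - 60) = (n + 2)*(n + 3)*(n^2 - n - 20) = (n + 2)*(n + 3)*(n + 4)*(n - 5)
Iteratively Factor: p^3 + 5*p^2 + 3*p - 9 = (p + 3)*(p^2 + 2*p - 3) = (p + 3)^2*(p - 1)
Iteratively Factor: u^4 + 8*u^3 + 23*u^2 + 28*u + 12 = (u + 2)*(u^3 + 6*u^2 + 11*u + 6) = (u + 1)*(u + 2)*(u^2 + 5*u + 6) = (u + 1)*(u + 2)^2*(u + 3)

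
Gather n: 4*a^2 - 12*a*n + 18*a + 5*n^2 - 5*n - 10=4*a^2 + 18*a + 5*n^2 + n*(-12*a - 5) - 10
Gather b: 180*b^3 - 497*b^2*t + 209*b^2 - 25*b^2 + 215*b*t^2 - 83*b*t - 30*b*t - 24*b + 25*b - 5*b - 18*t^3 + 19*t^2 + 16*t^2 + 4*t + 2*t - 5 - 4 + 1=180*b^3 + b^2*(184 - 497*t) + b*(215*t^2 - 113*t - 4) - 18*t^3 + 35*t^2 + 6*t - 8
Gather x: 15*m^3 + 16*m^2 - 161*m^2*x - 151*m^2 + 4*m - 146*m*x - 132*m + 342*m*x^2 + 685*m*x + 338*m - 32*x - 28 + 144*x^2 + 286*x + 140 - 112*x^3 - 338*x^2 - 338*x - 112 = 15*m^3 - 135*m^2 + 210*m - 112*x^3 + x^2*(342*m - 194) + x*(-161*m^2 + 539*m - 84)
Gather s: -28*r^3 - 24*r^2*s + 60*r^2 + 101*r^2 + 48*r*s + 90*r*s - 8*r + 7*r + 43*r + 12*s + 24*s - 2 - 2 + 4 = -28*r^3 + 161*r^2 + 42*r + s*(-24*r^2 + 138*r + 36)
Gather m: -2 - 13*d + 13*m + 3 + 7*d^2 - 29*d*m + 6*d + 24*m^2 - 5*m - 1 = 7*d^2 - 7*d + 24*m^2 + m*(8 - 29*d)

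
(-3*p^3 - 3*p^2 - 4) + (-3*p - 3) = -3*p^3 - 3*p^2 - 3*p - 7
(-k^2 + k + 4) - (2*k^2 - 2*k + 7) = -3*k^2 + 3*k - 3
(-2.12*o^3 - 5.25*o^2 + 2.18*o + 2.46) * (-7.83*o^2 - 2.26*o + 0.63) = 16.5996*o^5 + 45.8987*o^4 - 6.54*o^3 - 27.4961*o^2 - 4.1862*o + 1.5498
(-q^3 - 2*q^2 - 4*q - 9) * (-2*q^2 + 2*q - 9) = 2*q^5 + 2*q^4 + 13*q^3 + 28*q^2 + 18*q + 81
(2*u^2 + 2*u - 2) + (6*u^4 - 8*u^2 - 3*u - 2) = 6*u^4 - 6*u^2 - u - 4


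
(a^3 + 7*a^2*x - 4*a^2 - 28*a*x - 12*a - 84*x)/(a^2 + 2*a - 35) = (a^3 + 7*a^2*x - 4*a^2 - 28*a*x - 12*a - 84*x)/(a^2 + 2*a - 35)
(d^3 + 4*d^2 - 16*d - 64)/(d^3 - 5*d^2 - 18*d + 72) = (d^2 - 16)/(d^2 - 9*d + 18)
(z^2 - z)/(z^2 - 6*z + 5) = z/(z - 5)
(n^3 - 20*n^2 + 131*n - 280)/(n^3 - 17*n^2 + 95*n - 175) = (n - 8)/(n - 5)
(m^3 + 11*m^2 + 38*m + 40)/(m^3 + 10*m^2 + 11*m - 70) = (m^2 + 6*m + 8)/(m^2 + 5*m - 14)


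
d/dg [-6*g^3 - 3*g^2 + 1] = 6*g*(-3*g - 1)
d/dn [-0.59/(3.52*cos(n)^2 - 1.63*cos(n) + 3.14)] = (0.9617 - 4.1536*cos(n))*sin(n)/(3.52*cos(n)^2 - 1.63*cos(n) + 3.14)^2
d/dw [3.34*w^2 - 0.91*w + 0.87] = 6.68*w - 0.91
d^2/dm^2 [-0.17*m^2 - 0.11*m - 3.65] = -0.340000000000000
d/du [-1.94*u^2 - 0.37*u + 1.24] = -3.88*u - 0.37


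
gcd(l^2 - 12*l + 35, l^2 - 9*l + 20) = l - 5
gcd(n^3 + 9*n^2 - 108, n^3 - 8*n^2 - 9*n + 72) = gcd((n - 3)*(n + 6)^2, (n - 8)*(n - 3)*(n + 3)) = n - 3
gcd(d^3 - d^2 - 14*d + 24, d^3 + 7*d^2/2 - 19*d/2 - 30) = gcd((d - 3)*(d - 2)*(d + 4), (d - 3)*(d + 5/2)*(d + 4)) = d^2 + d - 12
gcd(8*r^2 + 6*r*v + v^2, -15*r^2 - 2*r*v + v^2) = 1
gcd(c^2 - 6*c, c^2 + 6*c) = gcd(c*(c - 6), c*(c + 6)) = c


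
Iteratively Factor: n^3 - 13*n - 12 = (n - 4)*(n^2 + 4*n + 3) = (n - 4)*(n + 3)*(n + 1)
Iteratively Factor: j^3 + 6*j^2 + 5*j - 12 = (j + 3)*(j^2 + 3*j - 4) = (j + 3)*(j + 4)*(j - 1)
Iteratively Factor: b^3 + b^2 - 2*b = (b - 1)*(b^2 + 2*b) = b*(b - 1)*(b + 2)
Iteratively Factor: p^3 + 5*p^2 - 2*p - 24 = (p + 3)*(p^2 + 2*p - 8) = (p - 2)*(p + 3)*(p + 4)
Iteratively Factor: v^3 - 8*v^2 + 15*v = (v - 3)*(v^2 - 5*v) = (v - 5)*(v - 3)*(v)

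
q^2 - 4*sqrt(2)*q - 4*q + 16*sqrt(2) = (q - 4)*(q - 4*sqrt(2))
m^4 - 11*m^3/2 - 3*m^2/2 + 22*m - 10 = (m - 5)*(m - 2)*(m - 1/2)*(m + 2)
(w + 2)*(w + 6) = w^2 + 8*w + 12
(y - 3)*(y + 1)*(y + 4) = y^3 + 2*y^2 - 11*y - 12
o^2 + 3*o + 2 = (o + 1)*(o + 2)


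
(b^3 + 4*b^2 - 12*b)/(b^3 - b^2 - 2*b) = (b + 6)/(b + 1)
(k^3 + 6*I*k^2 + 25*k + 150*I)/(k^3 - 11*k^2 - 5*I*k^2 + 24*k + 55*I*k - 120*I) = (k^2 + 11*I*k - 30)/(k^2 - 11*k + 24)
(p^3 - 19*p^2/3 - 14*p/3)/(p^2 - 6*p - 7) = p*(3*p + 2)/(3*(p + 1))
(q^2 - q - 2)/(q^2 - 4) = (q + 1)/(q + 2)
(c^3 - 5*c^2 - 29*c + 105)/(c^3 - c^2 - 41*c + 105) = (c^2 - 2*c - 35)/(c^2 + 2*c - 35)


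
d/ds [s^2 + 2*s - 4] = 2*s + 2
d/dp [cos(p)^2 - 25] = -sin(2*p)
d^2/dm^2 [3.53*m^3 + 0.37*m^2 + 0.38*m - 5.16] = 21.18*m + 0.74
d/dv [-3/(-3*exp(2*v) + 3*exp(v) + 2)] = (9 - 18*exp(v))*exp(v)/(-3*exp(2*v) + 3*exp(v) + 2)^2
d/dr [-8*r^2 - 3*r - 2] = -16*r - 3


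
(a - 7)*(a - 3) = a^2 - 10*a + 21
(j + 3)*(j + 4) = j^2 + 7*j + 12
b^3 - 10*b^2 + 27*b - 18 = (b - 6)*(b - 3)*(b - 1)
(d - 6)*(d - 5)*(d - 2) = d^3 - 13*d^2 + 52*d - 60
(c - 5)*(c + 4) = c^2 - c - 20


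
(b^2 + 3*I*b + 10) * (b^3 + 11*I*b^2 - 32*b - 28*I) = b^5 + 14*I*b^4 - 55*b^3 - 14*I*b^2 - 236*b - 280*I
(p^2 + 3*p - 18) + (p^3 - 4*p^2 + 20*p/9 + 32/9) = p^3 - 3*p^2 + 47*p/9 - 130/9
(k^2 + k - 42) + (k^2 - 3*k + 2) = 2*k^2 - 2*k - 40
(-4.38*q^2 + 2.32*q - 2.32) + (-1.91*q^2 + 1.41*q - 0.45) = -6.29*q^2 + 3.73*q - 2.77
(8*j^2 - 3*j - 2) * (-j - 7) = -8*j^3 - 53*j^2 + 23*j + 14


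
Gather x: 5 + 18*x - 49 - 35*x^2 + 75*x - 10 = -35*x^2 + 93*x - 54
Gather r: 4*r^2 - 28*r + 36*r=4*r^2 + 8*r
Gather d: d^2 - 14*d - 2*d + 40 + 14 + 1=d^2 - 16*d + 55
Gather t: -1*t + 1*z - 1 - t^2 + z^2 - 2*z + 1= -t^2 - t + z^2 - z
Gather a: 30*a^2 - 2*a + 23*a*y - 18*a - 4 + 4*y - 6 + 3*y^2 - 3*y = 30*a^2 + a*(23*y - 20) + 3*y^2 + y - 10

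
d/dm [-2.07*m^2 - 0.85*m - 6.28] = -4.14*m - 0.85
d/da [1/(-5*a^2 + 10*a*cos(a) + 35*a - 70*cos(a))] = (2*a*sin(a) + 2*a - 14*sin(a) - 2*cos(a) - 7)/(5*(a - 7)^2*(a - 2*cos(a))^2)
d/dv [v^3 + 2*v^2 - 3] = v*(3*v + 4)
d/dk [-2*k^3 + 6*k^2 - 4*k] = -6*k^2 + 12*k - 4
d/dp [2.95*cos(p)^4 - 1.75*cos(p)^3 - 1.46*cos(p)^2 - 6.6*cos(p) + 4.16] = (-11.8*cos(p)^3 + 5.25*cos(p)^2 + 2.92*cos(p) + 6.6)*sin(p)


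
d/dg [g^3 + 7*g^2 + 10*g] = 3*g^2 + 14*g + 10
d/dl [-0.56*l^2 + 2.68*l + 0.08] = 2.68 - 1.12*l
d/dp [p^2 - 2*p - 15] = 2*p - 2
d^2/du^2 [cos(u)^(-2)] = 2*(2 - cos(2*u))/cos(u)^4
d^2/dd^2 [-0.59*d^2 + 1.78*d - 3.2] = -1.18000000000000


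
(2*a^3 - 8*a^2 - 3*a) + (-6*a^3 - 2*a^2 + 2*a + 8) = -4*a^3 - 10*a^2 - a + 8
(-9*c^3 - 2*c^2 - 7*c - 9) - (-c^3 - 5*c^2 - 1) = -8*c^3 + 3*c^2 - 7*c - 8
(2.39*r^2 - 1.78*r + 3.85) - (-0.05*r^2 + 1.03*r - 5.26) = 2.44*r^2 - 2.81*r + 9.11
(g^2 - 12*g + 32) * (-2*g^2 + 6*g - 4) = -2*g^4 + 30*g^3 - 140*g^2 + 240*g - 128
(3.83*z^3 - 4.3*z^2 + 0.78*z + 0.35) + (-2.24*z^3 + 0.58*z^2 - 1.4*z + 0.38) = 1.59*z^3 - 3.72*z^2 - 0.62*z + 0.73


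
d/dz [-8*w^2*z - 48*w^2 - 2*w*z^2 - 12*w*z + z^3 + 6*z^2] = -8*w^2 - 4*w*z - 12*w + 3*z^2 + 12*z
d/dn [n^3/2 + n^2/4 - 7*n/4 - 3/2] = 3*n^2/2 + n/2 - 7/4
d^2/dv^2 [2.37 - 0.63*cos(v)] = 0.63*cos(v)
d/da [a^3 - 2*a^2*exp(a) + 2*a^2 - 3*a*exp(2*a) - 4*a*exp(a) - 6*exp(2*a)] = -2*a^2*exp(a) + 3*a^2 - 6*a*exp(2*a) - 8*a*exp(a) + 4*a - 15*exp(2*a) - 4*exp(a)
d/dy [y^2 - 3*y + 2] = 2*y - 3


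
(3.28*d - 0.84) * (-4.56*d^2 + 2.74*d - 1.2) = -14.9568*d^3 + 12.8176*d^2 - 6.2376*d + 1.008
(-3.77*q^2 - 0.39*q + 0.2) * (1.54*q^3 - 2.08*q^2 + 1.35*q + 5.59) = -5.8058*q^5 + 7.241*q^4 - 3.9703*q^3 - 22.0168*q^2 - 1.9101*q + 1.118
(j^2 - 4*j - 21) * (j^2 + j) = j^4 - 3*j^3 - 25*j^2 - 21*j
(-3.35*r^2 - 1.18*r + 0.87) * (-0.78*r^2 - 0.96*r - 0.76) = 2.613*r^4 + 4.1364*r^3 + 3.0002*r^2 + 0.0616*r - 0.6612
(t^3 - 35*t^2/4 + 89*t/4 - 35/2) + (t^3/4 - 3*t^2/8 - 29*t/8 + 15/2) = 5*t^3/4 - 73*t^2/8 + 149*t/8 - 10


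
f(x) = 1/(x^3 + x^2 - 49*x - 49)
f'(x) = (-3*x^2 - 2*x + 49)/(x^3 + x^2 - 49*x - 49)^2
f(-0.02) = -0.02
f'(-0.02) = 0.02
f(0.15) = -0.02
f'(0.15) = 0.02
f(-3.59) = 0.01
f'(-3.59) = 0.00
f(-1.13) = 0.16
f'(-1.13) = 1.23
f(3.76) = -0.01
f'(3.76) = -0.00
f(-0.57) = -0.05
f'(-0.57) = 0.11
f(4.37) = -0.01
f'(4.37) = -0.00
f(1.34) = -0.01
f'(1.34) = 0.00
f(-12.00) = 0.00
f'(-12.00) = 0.00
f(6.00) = -0.01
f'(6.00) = -0.00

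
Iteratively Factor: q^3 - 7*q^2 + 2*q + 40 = (q + 2)*(q^2 - 9*q + 20) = (q - 5)*(q + 2)*(q - 4)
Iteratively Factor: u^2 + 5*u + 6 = (u + 2)*(u + 3)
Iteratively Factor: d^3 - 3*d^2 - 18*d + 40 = (d - 2)*(d^2 - d - 20) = (d - 5)*(d - 2)*(d + 4)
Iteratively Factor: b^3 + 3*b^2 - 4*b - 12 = (b - 2)*(b^2 + 5*b + 6) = (b - 2)*(b + 2)*(b + 3)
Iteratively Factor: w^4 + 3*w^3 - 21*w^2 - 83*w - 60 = (w + 4)*(w^3 - w^2 - 17*w - 15) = (w - 5)*(w + 4)*(w^2 + 4*w + 3) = (w - 5)*(w + 1)*(w + 4)*(w + 3)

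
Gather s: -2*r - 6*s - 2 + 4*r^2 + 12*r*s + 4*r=4*r^2 + 2*r + s*(12*r - 6) - 2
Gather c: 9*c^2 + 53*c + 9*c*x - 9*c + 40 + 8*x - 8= 9*c^2 + c*(9*x + 44) + 8*x + 32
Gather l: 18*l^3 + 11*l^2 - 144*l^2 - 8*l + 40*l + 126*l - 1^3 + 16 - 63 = 18*l^3 - 133*l^2 + 158*l - 48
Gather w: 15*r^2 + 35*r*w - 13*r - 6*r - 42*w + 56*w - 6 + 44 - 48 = 15*r^2 - 19*r + w*(35*r + 14) - 10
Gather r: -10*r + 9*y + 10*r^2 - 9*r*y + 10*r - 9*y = 10*r^2 - 9*r*y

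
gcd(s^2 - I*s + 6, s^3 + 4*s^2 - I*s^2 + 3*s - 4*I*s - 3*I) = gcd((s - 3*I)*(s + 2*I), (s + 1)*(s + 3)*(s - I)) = 1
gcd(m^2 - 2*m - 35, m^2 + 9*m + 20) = m + 5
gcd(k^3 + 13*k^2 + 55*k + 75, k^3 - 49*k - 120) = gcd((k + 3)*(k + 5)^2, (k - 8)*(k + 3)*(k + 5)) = k^2 + 8*k + 15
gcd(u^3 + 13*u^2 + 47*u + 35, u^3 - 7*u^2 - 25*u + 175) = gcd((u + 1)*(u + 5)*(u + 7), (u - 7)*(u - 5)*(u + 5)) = u + 5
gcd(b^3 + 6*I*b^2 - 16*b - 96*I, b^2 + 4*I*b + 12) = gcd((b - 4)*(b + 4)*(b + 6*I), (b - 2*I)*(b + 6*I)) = b + 6*I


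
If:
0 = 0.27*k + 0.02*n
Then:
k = -0.0740740740740741*n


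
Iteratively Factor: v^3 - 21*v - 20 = (v - 5)*(v^2 + 5*v + 4) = (v - 5)*(v + 4)*(v + 1)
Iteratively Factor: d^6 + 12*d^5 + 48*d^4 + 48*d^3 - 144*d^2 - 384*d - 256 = (d + 2)*(d^5 + 10*d^4 + 28*d^3 - 8*d^2 - 128*d - 128) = (d + 2)^2*(d^4 + 8*d^3 + 12*d^2 - 32*d - 64) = (d - 2)*(d + 2)^2*(d^3 + 10*d^2 + 32*d + 32) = (d - 2)*(d + 2)^2*(d + 4)*(d^2 + 6*d + 8) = (d - 2)*(d + 2)^3*(d + 4)*(d + 4)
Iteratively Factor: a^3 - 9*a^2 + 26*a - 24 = (a - 3)*(a^2 - 6*a + 8) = (a - 4)*(a - 3)*(a - 2)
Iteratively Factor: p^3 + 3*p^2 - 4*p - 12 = (p + 3)*(p^2 - 4) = (p + 2)*(p + 3)*(p - 2)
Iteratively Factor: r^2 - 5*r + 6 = (r - 3)*(r - 2)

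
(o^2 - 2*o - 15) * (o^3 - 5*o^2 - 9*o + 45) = o^5 - 7*o^4 - 14*o^3 + 138*o^2 + 45*o - 675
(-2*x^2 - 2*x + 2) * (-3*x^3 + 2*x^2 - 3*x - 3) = 6*x^5 + 2*x^4 - 4*x^3 + 16*x^2 - 6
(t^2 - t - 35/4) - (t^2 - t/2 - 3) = -t/2 - 23/4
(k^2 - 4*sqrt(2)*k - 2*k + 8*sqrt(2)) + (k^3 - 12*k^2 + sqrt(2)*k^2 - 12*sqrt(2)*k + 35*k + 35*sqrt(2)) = k^3 - 11*k^2 + sqrt(2)*k^2 - 16*sqrt(2)*k + 33*k + 43*sqrt(2)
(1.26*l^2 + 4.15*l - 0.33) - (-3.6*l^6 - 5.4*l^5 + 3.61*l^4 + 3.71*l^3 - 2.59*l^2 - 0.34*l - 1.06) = 3.6*l^6 + 5.4*l^5 - 3.61*l^4 - 3.71*l^3 + 3.85*l^2 + 4.49*l + 0.73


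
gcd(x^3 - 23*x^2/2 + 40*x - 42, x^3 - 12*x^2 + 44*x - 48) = x^2 - 8*x + 12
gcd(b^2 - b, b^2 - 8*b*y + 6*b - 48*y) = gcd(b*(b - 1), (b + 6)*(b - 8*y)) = 1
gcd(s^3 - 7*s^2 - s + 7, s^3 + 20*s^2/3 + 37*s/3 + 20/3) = s + 1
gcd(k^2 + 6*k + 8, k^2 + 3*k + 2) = k + 2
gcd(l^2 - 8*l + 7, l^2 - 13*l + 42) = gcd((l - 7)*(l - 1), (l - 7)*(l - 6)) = l - 7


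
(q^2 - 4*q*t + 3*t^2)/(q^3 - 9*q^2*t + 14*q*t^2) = (q^2 - 4*q*t + 3*t^2)/(q*(q^2 - 9*q*t + 14*t^2))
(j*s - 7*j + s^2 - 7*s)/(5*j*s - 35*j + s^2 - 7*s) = (j + s)/(5*j + s)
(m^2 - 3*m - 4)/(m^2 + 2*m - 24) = (m + 1)/(m + 6)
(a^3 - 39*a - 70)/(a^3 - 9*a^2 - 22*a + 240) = (a^2 - 5*a - 14)/(a^2 - 14*a + 48)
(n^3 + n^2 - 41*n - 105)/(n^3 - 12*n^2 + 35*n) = (n^2 + 8*n + 15)/(n*(n - 5))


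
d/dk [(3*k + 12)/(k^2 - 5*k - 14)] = 3*(-k^2 - 8*k + 6)/(k^4 - 10*k^3 - 3*k^2 + 140*k + 196)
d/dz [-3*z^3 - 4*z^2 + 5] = z*(-9*z - 8)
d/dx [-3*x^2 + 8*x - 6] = 8 - 6*x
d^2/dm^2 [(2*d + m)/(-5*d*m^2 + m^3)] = 2*(-150*d^3 + 55*d^2*m + 3*d*m^2 - 3*m^3)/(m^4*(125*d^3 - 75*d^2*m + 15*d*m^2 - m^3))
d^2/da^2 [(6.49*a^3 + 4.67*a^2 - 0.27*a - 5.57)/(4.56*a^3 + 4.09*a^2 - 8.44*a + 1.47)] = (9.09494701772928e-13*a^7 - 47.8699679999991*a^6 + 1464.974784*a^5 - 863.714159999998*a^4 - 961.209156000001*a^3 + 97.2953159999997*a^2 + 1471.551348*a - 713.082148)/(94.818816*a^9 + 255.137472*a^8 - 297.653544*a^7 - 784.338551*a^6 + 715.416684*a^5 + 608.357145*a^4 - 876.113344*a^3 + 340.654419*a^2 - 54.713988*a + 3.176523)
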